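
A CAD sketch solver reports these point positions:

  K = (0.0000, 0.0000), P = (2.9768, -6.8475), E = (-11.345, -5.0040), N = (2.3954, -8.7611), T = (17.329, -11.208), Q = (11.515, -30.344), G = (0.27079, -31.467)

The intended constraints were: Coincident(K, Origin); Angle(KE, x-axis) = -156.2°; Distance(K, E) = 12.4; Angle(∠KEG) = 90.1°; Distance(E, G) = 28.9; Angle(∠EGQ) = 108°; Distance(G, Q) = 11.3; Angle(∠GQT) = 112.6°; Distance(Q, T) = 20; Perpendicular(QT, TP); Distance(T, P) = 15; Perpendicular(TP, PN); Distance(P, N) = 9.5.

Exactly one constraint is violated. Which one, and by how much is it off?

Distance(P, N) = 9.5 — off by 7.50.

K = (0.00, 0.00) ✓; KE at -156.2° ✓; |KE| = 12.40 ✓; ∠KEG = 90.10° ✓; |EG| = 28.90 ✓; ∠EGQ = 108.0° ✓; |GQ| = 11.30 ✓; ∠GQT = 112.6° ✓; |QT| = 20.00 ✓; ∠(QT, TP) = 90.00° ✓; |TP| = 15.00 ✓; ∠(TP, PN) = 90.00° ✓; |PN| = 2.000 ✗.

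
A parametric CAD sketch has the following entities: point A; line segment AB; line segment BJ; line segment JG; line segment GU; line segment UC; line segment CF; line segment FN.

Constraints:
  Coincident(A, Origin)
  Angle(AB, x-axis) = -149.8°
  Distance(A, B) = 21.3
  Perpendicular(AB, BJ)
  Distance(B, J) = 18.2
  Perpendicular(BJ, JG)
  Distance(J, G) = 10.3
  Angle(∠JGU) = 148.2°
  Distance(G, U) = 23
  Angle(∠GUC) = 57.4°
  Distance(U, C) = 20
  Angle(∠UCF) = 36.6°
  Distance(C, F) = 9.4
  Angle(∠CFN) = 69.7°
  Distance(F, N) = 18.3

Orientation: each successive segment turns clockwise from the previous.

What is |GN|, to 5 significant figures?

31.745

∠UCF = 36.6° gives CF at 92.400° from the x-axis; with |CF| = 9.4, F = (-7.3063, 2.4045). ∠CFN = 69.7° gives FN at -17.900° from the x-axis; with |FN| = 18.3, N = (10.108, -3.2201). Then |GN| = |N − G| = 31.745.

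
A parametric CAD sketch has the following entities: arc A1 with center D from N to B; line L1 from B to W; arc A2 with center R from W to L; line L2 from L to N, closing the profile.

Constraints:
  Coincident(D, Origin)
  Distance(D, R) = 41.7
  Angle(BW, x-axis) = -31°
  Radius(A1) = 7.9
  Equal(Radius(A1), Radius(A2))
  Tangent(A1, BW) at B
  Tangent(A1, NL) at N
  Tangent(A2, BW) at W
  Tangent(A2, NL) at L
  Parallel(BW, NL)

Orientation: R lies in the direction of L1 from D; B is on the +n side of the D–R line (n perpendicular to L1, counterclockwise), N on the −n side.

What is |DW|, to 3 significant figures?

42.4

Tangency of A1 to both parallel lines with radius 7.9 puts B and N at D ± 7.9·n: B = (4.07, 6.77), N = (-4.07, -6.77). Equal radii place W and L the same way about R: W = R + 7.9·n = (39.8, -14.7), L = R − 7.9·n = (31.7, -28.2). Then |DW| = |W − D| = 42.4.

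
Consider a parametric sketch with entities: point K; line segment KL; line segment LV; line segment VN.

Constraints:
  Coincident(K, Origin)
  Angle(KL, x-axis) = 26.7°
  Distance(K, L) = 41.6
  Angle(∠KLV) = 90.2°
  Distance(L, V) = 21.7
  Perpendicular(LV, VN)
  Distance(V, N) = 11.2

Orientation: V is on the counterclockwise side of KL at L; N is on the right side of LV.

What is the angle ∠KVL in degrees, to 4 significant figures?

62.29°

K is at the origin; KL runs at 26.7° with length 41.6, so L = 41.6·(cos 26.7°, sin 26.7°) = (37.16, 18.69). ∠KLV = 90.2°, so LV runs at 26.7° + (180° − 90.2°) = 116.5° from the x-axis; with |LV| = 21.7, V = L + 21.7·(cos 116.5°, sin 116.5°) = (27.48, 38.11). Then cos ∠KVL = VK·VL / (|VK||VL|), giving 62.29°.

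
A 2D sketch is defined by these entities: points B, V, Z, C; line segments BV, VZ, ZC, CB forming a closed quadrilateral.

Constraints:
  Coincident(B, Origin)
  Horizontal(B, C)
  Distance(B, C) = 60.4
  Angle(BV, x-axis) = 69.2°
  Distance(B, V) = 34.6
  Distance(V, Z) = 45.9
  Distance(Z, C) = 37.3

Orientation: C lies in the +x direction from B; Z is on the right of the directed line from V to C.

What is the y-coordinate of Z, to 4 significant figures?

-11.76

Checks: |VZ| = 45.90 ✓; |ZC| = 37.30 ✓.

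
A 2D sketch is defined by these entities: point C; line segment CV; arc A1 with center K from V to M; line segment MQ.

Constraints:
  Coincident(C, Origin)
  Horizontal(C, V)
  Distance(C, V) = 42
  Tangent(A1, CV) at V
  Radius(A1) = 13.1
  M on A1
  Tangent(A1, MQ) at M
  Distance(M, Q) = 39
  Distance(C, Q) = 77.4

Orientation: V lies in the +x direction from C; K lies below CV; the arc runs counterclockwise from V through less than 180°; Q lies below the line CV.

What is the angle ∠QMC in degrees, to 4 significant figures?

166.1°

C is at the origin; C and V share the same y with |CV| = 42.0 and V on the +x side, so V = (42.00, 0.000). Since A1 is tangent to CV there, KV ⟂ CV, so K = V + (0, -13.1) = (42.00, -13.10). Since KM ⟂ MQ (tangency), |KQ| = √(13.1² + 39.0²) = 41.14 regardless of where M sits on A1. So Q lies on both circle(C, 77.4) and circle(K, 41.14); the below-CV intersection is Q = (58.35, -50.85). M is the foot of the tangent from Q: M = (32.26, -21.86).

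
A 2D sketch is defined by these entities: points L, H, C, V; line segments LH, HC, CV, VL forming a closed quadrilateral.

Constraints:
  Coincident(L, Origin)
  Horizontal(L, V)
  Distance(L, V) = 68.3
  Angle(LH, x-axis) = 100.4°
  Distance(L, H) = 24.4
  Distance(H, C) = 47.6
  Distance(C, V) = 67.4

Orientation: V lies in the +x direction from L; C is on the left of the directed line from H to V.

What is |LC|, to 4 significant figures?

63.93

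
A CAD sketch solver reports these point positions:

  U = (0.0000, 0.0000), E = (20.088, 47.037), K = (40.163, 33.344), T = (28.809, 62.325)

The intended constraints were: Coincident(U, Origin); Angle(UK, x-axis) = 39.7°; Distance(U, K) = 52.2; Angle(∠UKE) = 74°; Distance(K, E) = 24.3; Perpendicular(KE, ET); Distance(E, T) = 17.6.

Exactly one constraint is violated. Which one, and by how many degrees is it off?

Perpendicular(KE, ET) — off by 4.60°.

U = (0.00, 0.00) ✓; UK at 39.70° ✓; |UK| = 52.20 ✓; ∠UKE = 74.00° ✓; |KE| = 24.30 ✓; ∠(KE, ET) = 85.40° ✗; |ET| = 17.60 ✓.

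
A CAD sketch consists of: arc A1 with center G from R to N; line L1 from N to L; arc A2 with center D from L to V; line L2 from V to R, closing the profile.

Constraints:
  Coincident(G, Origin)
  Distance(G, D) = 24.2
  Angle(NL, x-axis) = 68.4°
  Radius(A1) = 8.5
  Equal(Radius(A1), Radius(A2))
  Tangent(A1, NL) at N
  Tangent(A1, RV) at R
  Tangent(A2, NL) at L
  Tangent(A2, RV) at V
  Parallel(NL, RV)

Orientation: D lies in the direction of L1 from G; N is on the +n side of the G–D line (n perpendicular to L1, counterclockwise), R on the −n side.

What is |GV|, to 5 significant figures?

25.649

Tangency of A1 to both parallel lines with radius 8.5 puts N and R at G ± 8.5·n: N = (-7.9031, 3.1291), R = (7.9031, -3.1291). Equal radii place L and V the same way about D: L = D + 8.5·n = (1.0055, 25.630), V = D − 8.5·n = (16.812, 19.372). Then |GV| = |V − G| = 25.649.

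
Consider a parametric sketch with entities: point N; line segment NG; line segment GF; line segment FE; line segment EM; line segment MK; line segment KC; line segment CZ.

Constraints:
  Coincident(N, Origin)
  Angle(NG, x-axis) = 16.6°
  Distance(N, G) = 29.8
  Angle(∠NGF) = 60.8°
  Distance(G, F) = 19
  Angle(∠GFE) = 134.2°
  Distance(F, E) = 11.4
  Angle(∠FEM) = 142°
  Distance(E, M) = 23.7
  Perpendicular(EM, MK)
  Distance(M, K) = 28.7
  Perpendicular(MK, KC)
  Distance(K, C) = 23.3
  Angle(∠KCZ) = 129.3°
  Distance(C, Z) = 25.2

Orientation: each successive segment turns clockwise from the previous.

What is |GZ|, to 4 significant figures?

17.31

MK ⟂ KC, so KC runs at -6.400°; with |KC| = 23.3, C = (17.51, 12.56). ∠KCZ = 129.3° gives CZ at -57.10° from the x-axis; with |CZ| = 25.2, Z = (31.19, -8.595). Then |GZ| = |Z − G| = 17.31.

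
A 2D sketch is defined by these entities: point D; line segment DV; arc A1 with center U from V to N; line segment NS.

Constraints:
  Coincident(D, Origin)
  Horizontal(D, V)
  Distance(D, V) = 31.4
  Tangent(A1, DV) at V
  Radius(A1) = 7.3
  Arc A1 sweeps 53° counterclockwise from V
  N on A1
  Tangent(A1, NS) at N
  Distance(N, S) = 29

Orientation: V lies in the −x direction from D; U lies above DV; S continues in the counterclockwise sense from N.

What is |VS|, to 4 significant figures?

34.95

On A1, V sits at bearing -90° from U; a 53° counterclockwise sweep puts N at bearing -37°, so N = U + 7.3·(cos -37°, sin -37°) = (-25.57, 2.907). A1 meets NS tangentially, so UN is at right angles to NS, so NS runs along (−sin -37°, cos -37°); with |NS| = 29.0, S = (-8.117, 26.07). Then |VS| = |S − V| = 34.95.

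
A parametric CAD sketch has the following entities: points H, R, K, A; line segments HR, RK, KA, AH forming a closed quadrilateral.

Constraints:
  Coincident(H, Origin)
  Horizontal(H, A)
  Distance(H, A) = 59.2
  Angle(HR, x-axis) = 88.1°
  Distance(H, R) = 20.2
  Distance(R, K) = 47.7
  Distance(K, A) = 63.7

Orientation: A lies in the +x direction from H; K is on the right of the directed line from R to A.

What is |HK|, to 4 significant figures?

27.55

Checks: |RK| = 47.70 ✓; |KA| = 63.70 ✓.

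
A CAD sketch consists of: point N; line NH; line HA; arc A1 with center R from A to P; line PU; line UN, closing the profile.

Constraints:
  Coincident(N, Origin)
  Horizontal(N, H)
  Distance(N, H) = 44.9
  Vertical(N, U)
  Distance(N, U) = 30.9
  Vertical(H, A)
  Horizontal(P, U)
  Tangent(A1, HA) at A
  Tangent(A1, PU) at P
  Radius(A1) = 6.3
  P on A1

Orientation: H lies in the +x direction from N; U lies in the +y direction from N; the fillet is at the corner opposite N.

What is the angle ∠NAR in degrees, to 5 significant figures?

28.718°

N is at the origin; NH is horizontal with |NH| = 44.9 and H on the +x side, so H = (44.900, 0.0000). N and U share the same x with |NU| = 30.9 and U on the +y side, so U = (0.0000, 30.900). The virtual corner opposite N is at (44.900, 30.900). Since A1 is tangent to HA there, RA ⟂ HA and the tangent condition forces RP to be normal to PU, with radius 6.3, so the center R sits 6.3 in from both sides at R = (38.600, 24.600). That places the tangent points at A = (44.900, 24.600) on HA and P = (38.600, 30.900) on PU. Then cos ∠NAR = AN·AR / (|AN||AR|), giving 28.718°.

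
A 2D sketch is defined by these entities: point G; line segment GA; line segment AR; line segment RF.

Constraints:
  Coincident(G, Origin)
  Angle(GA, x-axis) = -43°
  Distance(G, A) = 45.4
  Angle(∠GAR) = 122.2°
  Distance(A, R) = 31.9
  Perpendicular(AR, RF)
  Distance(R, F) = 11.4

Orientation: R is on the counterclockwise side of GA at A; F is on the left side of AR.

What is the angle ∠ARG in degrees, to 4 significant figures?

34.41°

G is at the origin; GA runs at -43.0° with length 45.4, so A = 45.4·(cos -43.0°, sin -43.0°) = (33.20, -30.96). ∠GAR = 122.2°, so AR runs at -43.0° + (180° − 122.2°) = 14.80° from the x-axis; with |AR| = 31.9, R = A + 31.9·(cos 14.80°, sin 14.80°) = (64.05, -22.81). Then cos ∠ARG = RA·RG / (|RA||RG|), giving 34.41°.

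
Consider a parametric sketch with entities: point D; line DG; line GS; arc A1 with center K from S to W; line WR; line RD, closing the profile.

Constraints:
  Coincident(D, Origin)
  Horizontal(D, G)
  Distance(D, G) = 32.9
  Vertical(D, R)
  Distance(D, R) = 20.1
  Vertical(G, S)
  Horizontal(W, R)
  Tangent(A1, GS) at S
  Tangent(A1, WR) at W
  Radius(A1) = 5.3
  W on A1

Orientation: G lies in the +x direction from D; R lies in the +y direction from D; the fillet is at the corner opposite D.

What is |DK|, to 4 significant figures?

31.32

D is at the origin; D and G share the same y with |DG| = 32.9 and G on the +x side, so G = (32.90, 0.000). DR is vertical with |DR| = 20.1 and R on the +y side, so R = (0.000, 20.10). The virtual corner opposite D is at (32.90, 20.10). Tangency of A1 to GS means the radius KS is perpendicular to GS and tangency of A1 to WR means the radius KW is perpendicular to WR, with radius 5.3, so the center K sits 5.3 in from both sides at K = (27.60, 14.80). Then |DK| = |K − D| = 31.32.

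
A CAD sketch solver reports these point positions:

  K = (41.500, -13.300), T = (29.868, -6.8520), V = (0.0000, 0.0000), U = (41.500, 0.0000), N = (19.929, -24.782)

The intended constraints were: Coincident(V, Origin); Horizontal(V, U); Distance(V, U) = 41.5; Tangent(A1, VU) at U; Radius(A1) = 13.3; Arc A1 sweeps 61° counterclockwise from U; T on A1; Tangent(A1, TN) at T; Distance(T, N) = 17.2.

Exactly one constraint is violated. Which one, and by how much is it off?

Distance(T, N) = 17.2 — off by 3.30.

V = (0.00, 0.00) ✓; V.y = 0.00, U.y = 0.00 ✓; |VU| = 41.50 ✓; ∠(KU, UV) = 90.00° ✓; |KU| = 13.30 ✓; bearing(K→T) − bearing(K→U) = 61.00° ✓; |KT| = 13.30 ✓; ∠(KT, TN) = 90.00° ✓; |TN| = 20.50 ✗.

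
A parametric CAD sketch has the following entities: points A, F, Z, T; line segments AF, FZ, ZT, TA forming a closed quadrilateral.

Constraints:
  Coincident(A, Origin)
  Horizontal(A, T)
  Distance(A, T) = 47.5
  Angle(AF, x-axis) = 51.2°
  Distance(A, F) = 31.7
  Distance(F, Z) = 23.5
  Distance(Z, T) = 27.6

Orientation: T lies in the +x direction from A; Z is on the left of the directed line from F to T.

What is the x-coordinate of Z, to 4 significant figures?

43.22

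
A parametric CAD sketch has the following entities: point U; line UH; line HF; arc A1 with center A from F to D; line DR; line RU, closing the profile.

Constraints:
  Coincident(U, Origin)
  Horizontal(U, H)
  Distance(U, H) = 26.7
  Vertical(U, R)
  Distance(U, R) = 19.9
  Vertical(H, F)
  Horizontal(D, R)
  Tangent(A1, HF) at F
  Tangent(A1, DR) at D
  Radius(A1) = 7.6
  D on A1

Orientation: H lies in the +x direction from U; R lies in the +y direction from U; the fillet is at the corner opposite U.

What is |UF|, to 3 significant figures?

29.4

U is at the origin; UH is horizontal with |UH| = 26.7 and H on the +x side, so H = (26.7, 0.00). UR is vertical with |UR| = 19.9 and R on the +y side, so R = (0.00, 19.9). The virtual corner opposite U is at (26.7, 19.9). The tangent condition forces AF to be normal to HF and the tangent condition forces AD to be normal to DR, with radius 7.6, so the center A sits 7.6 in from both sides at A = (19.1, 12.3). That places the tangent points at F = (26.7, 12.3) on HF and D = (19.1, 19.9) on DR. Then |UF| = |F − U| = 29.4.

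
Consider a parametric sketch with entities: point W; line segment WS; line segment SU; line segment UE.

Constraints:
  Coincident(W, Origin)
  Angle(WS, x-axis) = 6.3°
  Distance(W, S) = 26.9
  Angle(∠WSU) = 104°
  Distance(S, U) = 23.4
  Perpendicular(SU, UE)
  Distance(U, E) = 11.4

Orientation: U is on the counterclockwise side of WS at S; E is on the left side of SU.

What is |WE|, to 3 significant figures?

33.3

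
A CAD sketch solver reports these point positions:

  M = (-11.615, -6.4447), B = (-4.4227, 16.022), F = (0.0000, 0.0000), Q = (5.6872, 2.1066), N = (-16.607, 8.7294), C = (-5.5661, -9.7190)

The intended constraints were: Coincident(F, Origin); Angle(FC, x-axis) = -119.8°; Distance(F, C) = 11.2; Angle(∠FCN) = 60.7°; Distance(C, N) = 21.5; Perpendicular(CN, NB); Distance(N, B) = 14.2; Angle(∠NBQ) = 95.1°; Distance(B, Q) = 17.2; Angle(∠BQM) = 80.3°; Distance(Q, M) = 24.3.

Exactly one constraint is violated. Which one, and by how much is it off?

Distance(Q, M) = 24.3 — off by 5.00.

F = (0.00, 0.00) ✓; FC at -119.8° ✓; |FC| = 11.20 ✓; ∠FCN = 60.70° ✓; |CN| = 21.50 ✓; ∠(CN, NB) = 90.00° ✓; |NB| = 14.20 ✓; ∠NBQ = 95.10° ✓; |BQ| = 17.20 ✓; ∠BQM = 80.30° ✓; |QM| = 19.30 ✗.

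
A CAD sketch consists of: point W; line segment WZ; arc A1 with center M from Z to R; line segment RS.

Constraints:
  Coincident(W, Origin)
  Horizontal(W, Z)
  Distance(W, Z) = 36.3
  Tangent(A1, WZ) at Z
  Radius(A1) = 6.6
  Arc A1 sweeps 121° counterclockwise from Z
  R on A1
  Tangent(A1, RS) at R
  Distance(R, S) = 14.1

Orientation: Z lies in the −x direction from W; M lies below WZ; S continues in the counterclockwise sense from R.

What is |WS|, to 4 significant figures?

41.13

W is at the origin; WZ is horizontal with |WZ| = 36.3 and Z on the −x side, so Z = (-36.30, 0.000). A1 meets WZ tangentially, so MZ is at right angles to WZ, so M = Z + (0, -6.6) = (-36.30, -6.600). On A1, Z sits at bearing 90° from M; a 121° counterclockwise sweep puts R at bearing 211°, so R = M + 6.6·(cos 211°, sin 211°) = (-41.96, -9.999). A1 meets RS tangentially, so MR is at right angles to RS, so RS runs along (−sin 211°, cos 211°); with |RS| = 14.1, S = (-34.70, -22.09). Then |WS| = |S − W| = 41.13.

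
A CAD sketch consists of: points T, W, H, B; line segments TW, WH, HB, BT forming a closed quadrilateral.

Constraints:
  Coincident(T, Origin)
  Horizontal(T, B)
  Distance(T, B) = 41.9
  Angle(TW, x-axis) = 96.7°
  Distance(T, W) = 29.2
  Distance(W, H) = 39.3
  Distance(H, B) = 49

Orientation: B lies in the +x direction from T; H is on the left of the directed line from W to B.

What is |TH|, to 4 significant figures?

57.03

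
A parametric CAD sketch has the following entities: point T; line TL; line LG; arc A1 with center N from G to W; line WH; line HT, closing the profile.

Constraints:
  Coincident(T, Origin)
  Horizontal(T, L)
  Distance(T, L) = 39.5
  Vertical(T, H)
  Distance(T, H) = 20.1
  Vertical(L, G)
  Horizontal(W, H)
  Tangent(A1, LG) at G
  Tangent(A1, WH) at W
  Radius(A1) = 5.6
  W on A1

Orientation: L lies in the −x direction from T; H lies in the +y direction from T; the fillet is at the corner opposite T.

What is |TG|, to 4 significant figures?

42.08

The virtual corner opposite T is at (-39.50, 20.10). Since A1 is tangent to LG there, NG ⟂ LG and A1 meets WH tangentially, so NW is at right angles to WH, with radius 5.6, so the center N sits 5.6 in from both sides at N = (-33.90, 14.50). That places the tangent points at G = (-39.50, 14.50) on LG and W = (-33.90, 20.10) on WH. Then |TG| = |G − T| = 42.08.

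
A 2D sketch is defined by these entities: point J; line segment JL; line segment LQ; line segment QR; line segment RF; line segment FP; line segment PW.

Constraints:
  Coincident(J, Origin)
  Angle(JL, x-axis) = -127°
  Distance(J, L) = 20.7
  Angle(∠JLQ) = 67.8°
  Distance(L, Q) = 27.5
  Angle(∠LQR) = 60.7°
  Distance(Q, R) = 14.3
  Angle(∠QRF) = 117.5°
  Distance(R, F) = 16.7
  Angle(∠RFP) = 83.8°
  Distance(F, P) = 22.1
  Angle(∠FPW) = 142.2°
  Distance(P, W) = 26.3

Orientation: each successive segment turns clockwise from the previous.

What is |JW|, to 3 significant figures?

50.7

J is at the origin; JL runs at -127.0° with length 20.7, so L = (-12.5, -16.5). ∠JLQ = 67.8° gives LQ at 121° from the x-axis; with |LQ| = 27.5, Q = (-26.5, 7.09). ∠LQR = 60.7° gives QR at 1.50° from the x-axis; with |QR| = 14.3, R = (-12.2, 7.46). ∠QRF = 117.5° gives RF at -61.0° from the x-axis; with |RF| = 16.7, F = (-4.15, -7.14). ∠RFP = 83.8° gives FP at -157° from the x-axis; with |FP| = 22.1, P = (-24.5, -15.7). ∠FPW = 142.2° gives PW at 165° from the x-axis; with |PW| = 26.3, W = (-49.9, -8.90). Then |JW| = |W − J| = 50.7.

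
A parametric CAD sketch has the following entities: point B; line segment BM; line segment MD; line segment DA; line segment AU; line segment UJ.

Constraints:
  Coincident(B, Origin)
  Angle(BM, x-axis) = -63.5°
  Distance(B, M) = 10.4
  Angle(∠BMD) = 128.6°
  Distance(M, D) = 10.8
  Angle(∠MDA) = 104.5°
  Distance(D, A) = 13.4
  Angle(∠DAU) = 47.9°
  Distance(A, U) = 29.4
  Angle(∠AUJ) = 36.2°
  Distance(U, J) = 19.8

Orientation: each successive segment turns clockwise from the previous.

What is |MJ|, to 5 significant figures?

8.4838

B is at the origin; BM runs at -63.5° with length 10.4, so M = (4.6405, -9.3073). ∠BMD = 128.6° gives MD at -114.90° from the x-axis; with |MD| = 10.8, D = (0.093270, -19.103). ∠MDA = 104.5° gives DA at 169.60° from the x-axis; with |DA| = 13.4, A = (-13.087, -16.684). ∠DAU = 47.9° gives AU at 37.500° from the x-axis; with |AU| = 29.4, U = (10.238, 1.2131). ∠AUJ = 36.2° gives UJ at -106.30° from the x-axis; with |UJ| = 19.8, J = (4.6808, -17.791). Then |MJ| = |J − M| = 8.4838.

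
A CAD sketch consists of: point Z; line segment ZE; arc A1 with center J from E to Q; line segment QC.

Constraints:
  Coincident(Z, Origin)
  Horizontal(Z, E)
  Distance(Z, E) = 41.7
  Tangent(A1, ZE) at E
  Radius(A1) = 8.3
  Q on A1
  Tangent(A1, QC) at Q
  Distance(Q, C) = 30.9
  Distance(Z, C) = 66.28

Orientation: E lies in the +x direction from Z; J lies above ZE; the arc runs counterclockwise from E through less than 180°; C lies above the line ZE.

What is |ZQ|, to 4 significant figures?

50.40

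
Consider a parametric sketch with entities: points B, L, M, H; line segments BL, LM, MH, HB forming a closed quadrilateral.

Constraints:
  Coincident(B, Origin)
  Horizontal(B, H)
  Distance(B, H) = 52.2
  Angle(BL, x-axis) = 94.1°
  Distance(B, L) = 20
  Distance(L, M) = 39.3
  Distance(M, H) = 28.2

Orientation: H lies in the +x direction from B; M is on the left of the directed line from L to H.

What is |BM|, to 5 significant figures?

44.727

B is at the origin; B and H share the same y with |BH| = 52.2 and H in +x, so H = (52.2, 0). BL runs at 94.1° with |BL| = 20.0, so L = (-1.4299, 19.949). M is determined by |LM| = 39.3 and |MH| = 28.2 together: it lies at the intersection of circle(L, 39.3) and circle(H, 28.2). With |LH| = 57.220, the foot of the radical line on LH is 35.157 from L and the perpendicular offset is √(39.3² − 35.157²) = 17.563. Taking the left-of-LH solution: M = (37.645, 24.153).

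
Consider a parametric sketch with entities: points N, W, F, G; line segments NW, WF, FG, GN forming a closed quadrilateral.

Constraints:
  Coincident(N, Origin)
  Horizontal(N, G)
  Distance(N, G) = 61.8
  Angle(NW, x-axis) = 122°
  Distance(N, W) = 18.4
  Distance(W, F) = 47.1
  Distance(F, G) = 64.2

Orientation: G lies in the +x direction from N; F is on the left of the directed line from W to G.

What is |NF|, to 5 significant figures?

54.982

N is at the origin; NG is horizontal with |NG| = 61.8 and G in +x, so G = (61.8, 0). NW runs at 122.0° with |NW| = 18.4, so W = (-9.7505, 15.604). F is determined by |WF| = 47.1 and |FG| = 64.2 together: it lies at the intersection of circle(W, 47.1) and circle(G, 64.2). With |WG| = 73.232, the foot of the radical line on WG is 23.622 from W and the perpendicular offset is √(47.1² − 23.622²) = 40.748. Taking the left-of-WG solution: F = (22.011, 50.383).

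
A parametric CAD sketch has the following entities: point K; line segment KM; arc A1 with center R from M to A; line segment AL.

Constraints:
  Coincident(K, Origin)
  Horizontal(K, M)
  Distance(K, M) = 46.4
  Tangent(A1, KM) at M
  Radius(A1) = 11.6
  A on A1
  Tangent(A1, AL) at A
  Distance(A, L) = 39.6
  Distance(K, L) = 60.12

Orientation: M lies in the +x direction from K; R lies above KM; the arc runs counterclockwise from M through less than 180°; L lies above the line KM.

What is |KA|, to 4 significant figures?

58.76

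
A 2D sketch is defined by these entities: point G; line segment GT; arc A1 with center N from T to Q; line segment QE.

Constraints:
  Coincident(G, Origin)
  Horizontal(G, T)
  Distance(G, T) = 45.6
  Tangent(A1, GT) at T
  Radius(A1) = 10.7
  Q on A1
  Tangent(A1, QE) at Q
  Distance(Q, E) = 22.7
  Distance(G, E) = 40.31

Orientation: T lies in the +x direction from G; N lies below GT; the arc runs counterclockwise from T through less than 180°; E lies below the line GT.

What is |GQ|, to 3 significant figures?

36.2

G is at the origin; GT is horizontal with |GT| = 45.6 and T on the +x side, so T = (45.6, 0.00). Since A1 is tangent to GT there, NT ⟂ GT, so N = T + (0, -10.7) = (45.6, -10.7). Since NQ ⟂ QE (tangency), |NE| = √(10.7² + 22.7²) = 25.1 regardless of where Q sits on A1. So E lies on both circle(G, 40.31) and circle(N, 25.1); the below-GT intersection is E = (28.2, -28.8). Q is the foot of the tangent from E: Q = (35.5, -7.28).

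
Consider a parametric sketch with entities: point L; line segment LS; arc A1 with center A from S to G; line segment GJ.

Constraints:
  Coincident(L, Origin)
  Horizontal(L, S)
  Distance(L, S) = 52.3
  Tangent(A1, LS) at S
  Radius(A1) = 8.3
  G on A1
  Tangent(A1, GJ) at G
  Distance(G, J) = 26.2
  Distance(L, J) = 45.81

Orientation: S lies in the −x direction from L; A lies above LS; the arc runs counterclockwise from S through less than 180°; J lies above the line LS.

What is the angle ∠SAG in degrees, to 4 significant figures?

68.43°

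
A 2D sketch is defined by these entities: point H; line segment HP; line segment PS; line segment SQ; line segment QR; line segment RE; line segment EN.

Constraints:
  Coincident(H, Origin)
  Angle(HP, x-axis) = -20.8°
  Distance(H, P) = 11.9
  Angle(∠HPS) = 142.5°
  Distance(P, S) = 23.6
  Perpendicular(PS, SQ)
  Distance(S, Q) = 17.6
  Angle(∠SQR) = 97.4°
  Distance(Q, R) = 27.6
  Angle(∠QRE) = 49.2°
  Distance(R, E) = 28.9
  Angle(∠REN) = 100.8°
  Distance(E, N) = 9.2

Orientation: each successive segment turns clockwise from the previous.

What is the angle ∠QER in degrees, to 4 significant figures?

62.52°

H is at the origin; HP runs at -20.8° with length 11.9, so P = (11.12, -4.226). ∠HPS = 142.5° gives PS at -58.30° from the x-axis; with |PS| = 23.6, S = (23.53, -24.30). PS is perpendicular to SQ, so SQ runs at -148.3°; with |SQ| = 17.6, Q = (8.551, -33.55). ∠SQR = 97.4° gives QR at 129.1° from the x-axis; with |QR| = 27.6, R = (-8.855, -12.13). ∠QRE = 49.2° gives RE at -1.700° from the x-axis; with |RE| = 28.9, E = (20.03, -12.99). Then cos ∠QER = EQ·ER / (|EQ||ER|), giving 62.52°.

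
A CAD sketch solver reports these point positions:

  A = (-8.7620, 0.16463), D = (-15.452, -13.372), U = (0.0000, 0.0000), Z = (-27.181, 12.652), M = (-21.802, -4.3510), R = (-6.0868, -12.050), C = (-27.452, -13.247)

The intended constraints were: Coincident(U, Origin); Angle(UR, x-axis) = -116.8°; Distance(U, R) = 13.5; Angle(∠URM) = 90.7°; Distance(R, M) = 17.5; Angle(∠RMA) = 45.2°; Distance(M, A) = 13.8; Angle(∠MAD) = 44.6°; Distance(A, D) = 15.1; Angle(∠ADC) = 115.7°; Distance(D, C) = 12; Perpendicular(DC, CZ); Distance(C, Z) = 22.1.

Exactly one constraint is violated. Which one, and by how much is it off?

Distance(C, Z) = 22.1 — off by 3.80.

U = (0.00, 0.00) ✓; UR at -116.8° ✓; |UR| = 13.50 ✓; ∠URM = 90.70° ✓; |RM| = 17.50 ✓; ∠RMA = 45.20° ✓; |MA| = 13.80 ✓; ∠MAD = 44.60° ✓; |AD| = 15.10 ✓; ∠ADC = 115.7° ✓; |DC| = 12.00 ✓; ∠(DC, CZ) = 90.00° ✓; |CZ| = 25.90 ✗.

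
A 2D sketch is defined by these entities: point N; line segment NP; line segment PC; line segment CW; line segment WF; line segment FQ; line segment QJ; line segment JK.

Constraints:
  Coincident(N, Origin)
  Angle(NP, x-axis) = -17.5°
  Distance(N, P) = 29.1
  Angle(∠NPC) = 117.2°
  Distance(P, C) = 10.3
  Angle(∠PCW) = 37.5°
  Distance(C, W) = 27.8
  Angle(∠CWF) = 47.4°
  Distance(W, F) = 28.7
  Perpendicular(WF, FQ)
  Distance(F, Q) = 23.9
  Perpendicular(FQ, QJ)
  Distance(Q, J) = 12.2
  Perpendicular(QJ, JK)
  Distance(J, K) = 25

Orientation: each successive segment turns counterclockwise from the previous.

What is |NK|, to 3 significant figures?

25.6

FQ ⟂ QJ, so QJ runs at 140°; with |QJ| = 12.2, J = (35.4, 2.70). QJ ⟂ JK, so JK runs at -130°; with |JK| = 25.0, K = (19.5, -16.6). Then |NK| = |K − N| = 25.6.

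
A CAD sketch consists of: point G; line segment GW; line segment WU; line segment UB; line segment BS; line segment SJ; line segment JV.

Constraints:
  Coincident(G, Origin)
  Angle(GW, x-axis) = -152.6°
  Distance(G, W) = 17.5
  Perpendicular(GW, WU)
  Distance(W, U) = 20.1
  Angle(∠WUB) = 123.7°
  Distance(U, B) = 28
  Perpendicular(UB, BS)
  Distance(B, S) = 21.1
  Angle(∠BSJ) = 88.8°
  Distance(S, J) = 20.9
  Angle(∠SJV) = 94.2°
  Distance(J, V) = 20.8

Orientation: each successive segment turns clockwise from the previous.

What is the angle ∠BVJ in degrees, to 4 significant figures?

86.72°

G is at the origin; GW runs at -152.6° with length 17.5, so W = (-15.54, -8.053). The perpendicularity gives WU at right angles to GW, so WU runs at 117.4°; with |WU| = 20.1, U = (-24.79, 9.792). ∠WUB = 123.7° gives UB at 61.10° from the x-axis; with |UB| = 28.0, B = (-11.25, 34.30). The perpendicularity gives BS at right angles to UB, so BS runs at -28.90°; with |BS| = 21.1, S = (7.217, 24.11). ∠BSJ = 88.8° gives SJ at -120.1° from the x-axis; with |SJ| = 20.9, J = (-3.264, 6.026). ∠SJV = 94.2° gives JV at 154.1° from the x-axis; with |JV| = 20.8, V = (-21.97, 15.11). Then cos ∠BVJ = VB·VJ / (|VB||VJ|), giving 86.72°.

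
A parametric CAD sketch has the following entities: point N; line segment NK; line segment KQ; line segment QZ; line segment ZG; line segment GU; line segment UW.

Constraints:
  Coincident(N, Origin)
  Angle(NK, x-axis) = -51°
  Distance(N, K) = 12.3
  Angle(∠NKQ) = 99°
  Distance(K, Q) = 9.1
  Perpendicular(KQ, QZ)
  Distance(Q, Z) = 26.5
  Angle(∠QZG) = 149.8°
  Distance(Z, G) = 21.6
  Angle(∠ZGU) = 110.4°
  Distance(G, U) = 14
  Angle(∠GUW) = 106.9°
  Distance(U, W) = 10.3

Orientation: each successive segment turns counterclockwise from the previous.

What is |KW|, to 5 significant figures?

36.658

N is at the origin; NK runs at -51.0° with length 12.3, so K = (7.7406, -9.5589). ∠NKQ = 99.0° gives KQ at 30.000° from the x-axis; with |KQ| = 9.1, Q = (15.621, -5.0089). KQ is perpendicular to QZ, so QZ runs at 120.00°; with |QZ| = 26.5, Z = (2.3715, 17.941). ∠QZG = 149.8° gives ZG at 150.20° from the x-axis; with |ZG| = 21.6, G = (-16.372, 28.675). ∠ZGU = 110.4° gives GU at -140.20° from the x-axis; with |GU| = 14.0, U = (-27.128, 19.714). ∠GUW = 106.9° gives UW at -67.100° from the x-axis; with |UW| = 10.3, W = (-23.120, 10.226). Then |KW| = |W − K| = 36.658.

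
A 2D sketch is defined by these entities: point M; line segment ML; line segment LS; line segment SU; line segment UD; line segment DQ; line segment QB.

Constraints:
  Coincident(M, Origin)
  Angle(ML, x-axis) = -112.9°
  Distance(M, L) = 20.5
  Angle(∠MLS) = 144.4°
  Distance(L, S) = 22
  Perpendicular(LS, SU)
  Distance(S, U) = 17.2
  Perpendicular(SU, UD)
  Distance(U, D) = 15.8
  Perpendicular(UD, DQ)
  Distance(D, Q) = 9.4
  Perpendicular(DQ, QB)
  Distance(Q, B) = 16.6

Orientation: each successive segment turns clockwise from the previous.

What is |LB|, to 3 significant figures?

24.1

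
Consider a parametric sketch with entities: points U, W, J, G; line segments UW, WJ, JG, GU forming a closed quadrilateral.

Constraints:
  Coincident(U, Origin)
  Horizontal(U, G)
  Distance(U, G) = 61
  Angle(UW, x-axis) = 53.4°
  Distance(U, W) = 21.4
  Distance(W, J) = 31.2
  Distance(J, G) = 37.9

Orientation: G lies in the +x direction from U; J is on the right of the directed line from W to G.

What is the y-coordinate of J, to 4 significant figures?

-11.56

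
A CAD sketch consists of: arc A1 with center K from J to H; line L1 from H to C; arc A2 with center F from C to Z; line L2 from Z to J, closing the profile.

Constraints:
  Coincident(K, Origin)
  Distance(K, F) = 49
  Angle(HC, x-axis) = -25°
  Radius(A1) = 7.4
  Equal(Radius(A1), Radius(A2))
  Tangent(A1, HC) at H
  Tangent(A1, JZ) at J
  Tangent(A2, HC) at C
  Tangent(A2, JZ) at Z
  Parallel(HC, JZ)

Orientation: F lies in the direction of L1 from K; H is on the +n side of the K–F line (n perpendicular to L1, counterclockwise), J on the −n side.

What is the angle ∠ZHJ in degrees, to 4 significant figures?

73.19°

The slot axis is L1's direction at -25.0°, so u = (cos -25.0°, sin -25.0°) = (0.9063, -0.4226) and n = (−sin -25.0°, cos -25.0°) = (0.4226, 0.9063). K is at the origin and F lies 49.0 along u from K, so F = 49.0·u = (44.41, -20.71). Tangency of A1 to both parallel lines with radius 7.4 puts H and J at K ± 7.4·n: H = (3.127, 6.707), J = (-3.127, -6.707). Equal radii place C and Z the same way about F: C = F + 7.4·n = (47.54, -14.00), Z = F − 7.4·n = (41.28, -27.41). Then cos ∠ZHJ = HZ·HJ / (|HZ||HJ|), giving 73.19°.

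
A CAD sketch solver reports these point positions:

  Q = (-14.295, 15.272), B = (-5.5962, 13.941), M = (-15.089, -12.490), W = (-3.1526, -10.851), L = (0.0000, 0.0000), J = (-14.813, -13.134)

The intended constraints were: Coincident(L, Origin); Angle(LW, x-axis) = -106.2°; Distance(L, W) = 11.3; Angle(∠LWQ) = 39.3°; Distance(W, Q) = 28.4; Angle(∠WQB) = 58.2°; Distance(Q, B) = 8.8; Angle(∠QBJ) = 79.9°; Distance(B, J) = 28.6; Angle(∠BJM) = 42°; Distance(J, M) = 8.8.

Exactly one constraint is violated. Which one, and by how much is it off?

Distance(J, M) = 8.8 — off by 8.10.

L = (0.00, 0.00) ✓; LW at -106.2° ✓; |LW| = 11.30 ✓; ∠LWQ = 39.30° ✓; |WQ| = 28.40 ✓; ∠WQB = 58.20° ✓; |QB| = 8.800 ✓; ∠QBJ = 79.90° ✓; |BJ| = 28.60 ✓; ∠BJM = 42.00° ✓; |JM| = 0.7007 ✗.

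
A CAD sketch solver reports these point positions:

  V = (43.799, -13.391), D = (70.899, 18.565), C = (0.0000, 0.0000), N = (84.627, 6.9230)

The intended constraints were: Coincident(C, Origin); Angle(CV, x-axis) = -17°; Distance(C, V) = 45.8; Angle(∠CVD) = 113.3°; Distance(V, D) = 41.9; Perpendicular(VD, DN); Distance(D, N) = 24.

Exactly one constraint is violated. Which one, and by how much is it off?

Distance(D, N) = 24 — off by 6.00.

C = (0.00, 0.00) ✓; CV at -17.00° ✓; |CV| = 45.80 ✓; ∠CVD = 113.3° ✓; |VD| = 41.90 ✓; ∠(VD, DN) = 90.00° ✓; |DN| = 18.00 ✗.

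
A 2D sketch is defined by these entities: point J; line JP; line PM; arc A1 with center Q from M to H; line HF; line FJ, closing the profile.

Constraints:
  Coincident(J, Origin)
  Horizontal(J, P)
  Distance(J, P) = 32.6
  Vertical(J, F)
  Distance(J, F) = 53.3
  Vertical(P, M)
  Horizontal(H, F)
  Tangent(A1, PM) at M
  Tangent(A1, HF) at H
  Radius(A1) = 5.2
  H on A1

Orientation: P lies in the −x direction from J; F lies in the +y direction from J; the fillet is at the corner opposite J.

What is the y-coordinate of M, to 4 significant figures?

48.10

The virtual corner opposite J is at (-32.60, 53.30). A1 meets PM tangentially, so QM is at right angles to PM and since A1 is tangent to HF there, QH ⟂ HF, with radius 5.2, so the center Q sits 5.2 in from both sides at Q = (-27.40, 48.10). That places the tangent points at M = (-32.60, 48.10) on PM and H = (-27.40, 53.30) on HF. So M.y = 48.10.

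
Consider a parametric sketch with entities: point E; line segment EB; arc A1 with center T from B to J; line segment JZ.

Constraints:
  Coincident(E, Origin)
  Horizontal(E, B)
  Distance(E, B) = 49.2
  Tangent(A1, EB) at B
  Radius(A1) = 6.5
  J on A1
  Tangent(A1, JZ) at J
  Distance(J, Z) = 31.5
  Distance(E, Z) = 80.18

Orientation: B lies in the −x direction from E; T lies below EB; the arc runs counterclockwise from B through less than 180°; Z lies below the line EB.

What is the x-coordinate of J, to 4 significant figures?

-53.59

Checks: |TJ| = 6.500 ✓; ∠(TJ, JZ) = 90.00° ✓; |JZ| = 31.50 ✓; |EZ| = 80.18 ✓.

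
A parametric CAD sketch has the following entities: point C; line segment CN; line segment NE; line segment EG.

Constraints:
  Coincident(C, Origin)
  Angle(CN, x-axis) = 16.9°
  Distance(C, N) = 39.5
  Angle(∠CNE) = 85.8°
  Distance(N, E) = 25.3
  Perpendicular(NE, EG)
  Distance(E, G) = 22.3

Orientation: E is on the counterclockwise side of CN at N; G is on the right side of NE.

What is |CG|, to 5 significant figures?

65.637

∠CNE = 85.8°, so NE runs at 16.9° + (180° − 85.8°) = 111.10° from the x-axis; with |NE| = 25.3, E = N + 25.3·(cos 111.10°, sin 111.10°) = (28.686, 35.086). NE is perpendicular to EG; with |EG| = 22.3 on the right of NE, G = E + 22.3·(0.93295, 0.36000) = (49.491, 43.114). Then |CG| = |G − C| = 65.637.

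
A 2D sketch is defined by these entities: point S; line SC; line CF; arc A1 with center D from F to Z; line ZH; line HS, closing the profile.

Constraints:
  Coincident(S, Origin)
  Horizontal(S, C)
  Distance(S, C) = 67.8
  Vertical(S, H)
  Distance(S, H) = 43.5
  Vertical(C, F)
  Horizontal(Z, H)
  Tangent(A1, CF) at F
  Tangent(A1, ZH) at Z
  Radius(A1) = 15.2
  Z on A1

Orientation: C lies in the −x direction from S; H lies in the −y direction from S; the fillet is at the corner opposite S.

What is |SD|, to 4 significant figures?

59.73

S is at the origin; S and C share the same y with |SC| = 67.8 and C on the −x side, so C = (-67.80, 0.000). SH is vertical with |SH| = 43.5 and H on the −y side, so H = (0.000, -43.50). The virtual corner opposite S is at (-67.80, -43.50). A1 meets CF tangentially, so DF is at right angles to CF and the tangent condition forces DZ to be normal to ZH, with radius 15.2, so the center D sits 15.2 in from both sides at D = (-52.60, -28.30). Then |SD| = |D − S| = 59.73.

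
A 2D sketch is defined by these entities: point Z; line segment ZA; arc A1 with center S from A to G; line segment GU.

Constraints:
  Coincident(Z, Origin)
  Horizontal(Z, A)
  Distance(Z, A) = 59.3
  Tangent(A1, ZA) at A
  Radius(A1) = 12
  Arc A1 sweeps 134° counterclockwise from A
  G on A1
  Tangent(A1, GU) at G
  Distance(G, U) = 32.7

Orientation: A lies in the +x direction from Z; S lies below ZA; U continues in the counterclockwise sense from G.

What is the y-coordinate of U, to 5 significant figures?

-43.858

Z is at the origin; ZA is horizontal with |ZA| = 59.3 and A on the +x side, so A = (59.300, 0.0000). The tangent condition forces SA to be normal to ZA, so S = A + (0, -12) = (59.300, -12.000). On A1, A sits at bearing 90° from S; a 134° counterclockwise sweep puts G at bearing 224°, so G = S + 12.0·(cos 224°, sin 224°) = (50.668, -20.336). Since A1 is tangent to GU there, SG ⟂ GU, so GU runs along (−sin 224°, cos 224°); with |GU| = 32.7, U = (73.383, -43.858). So U.y = -43.858.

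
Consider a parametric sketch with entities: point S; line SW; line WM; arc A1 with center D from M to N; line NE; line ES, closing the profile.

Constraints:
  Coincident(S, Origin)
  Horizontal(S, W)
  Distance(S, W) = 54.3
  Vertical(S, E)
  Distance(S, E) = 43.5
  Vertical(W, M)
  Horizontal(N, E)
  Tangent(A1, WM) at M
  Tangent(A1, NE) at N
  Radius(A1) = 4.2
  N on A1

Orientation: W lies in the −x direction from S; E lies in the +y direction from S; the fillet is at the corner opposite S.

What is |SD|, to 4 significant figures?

63.67

S is at the origin; S and W share the same y with |SW| = 54.3 and W on the −x side, so W = (-54.30, 0.000). S and E share the same x with |SE| = 43.5 and E on the +y side, so E = (0.000, 43.50). The virtual corner opposite S is at (-54.30, 43.50). Tangency of A1 to WM means the radius DM is perpendicular to WM and tangency of A1 to NE means the radius DN is perpendicular to NE, with radius 4.2, so the center D sits 4.2 in from both sides at D = (-50.10, 39.30). Then |SD| = |D − S| = 63.67.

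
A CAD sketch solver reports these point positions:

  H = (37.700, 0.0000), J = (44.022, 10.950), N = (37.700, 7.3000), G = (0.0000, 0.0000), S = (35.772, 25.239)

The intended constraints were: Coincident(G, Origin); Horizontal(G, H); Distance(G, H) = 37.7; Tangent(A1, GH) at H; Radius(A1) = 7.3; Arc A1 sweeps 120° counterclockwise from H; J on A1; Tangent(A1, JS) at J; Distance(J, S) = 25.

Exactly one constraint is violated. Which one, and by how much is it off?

Distance(J, S) = 25 — off by 8.50.

G = (0.00, 0.00) ✓; G.y = 0.00, H.y = 0.00 ✓; |GH| = 37.70 ✓; ∠(NH, HG) = 90.00° ✓; |NH| = 7.300 ✓; bearing(N→J) − bearing(N→H) = 120.0° ✓; |NJ| = 7.300 ✓; ∠(NJ, JS) = 90.00° ✓; |JS| = 16.50 ✗.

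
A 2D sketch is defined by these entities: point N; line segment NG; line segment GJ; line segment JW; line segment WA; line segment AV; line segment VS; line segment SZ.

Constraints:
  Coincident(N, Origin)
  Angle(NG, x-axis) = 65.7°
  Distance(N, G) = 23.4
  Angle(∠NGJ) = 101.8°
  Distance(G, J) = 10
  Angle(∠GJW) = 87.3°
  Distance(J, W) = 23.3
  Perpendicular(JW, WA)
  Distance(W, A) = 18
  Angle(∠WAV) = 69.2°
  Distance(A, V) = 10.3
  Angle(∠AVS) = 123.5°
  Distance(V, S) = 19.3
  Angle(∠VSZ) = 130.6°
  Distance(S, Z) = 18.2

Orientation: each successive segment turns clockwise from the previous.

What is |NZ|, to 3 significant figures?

32.9

N is at the origin; NG runs at 65.7° with length 23.4, so G = (9.63, 21.3). ∠NGJ = 101.8° gives GJ at -12.5° from the x-axis; with |GJ| = 10.0, J = (19.4, 19.2). ∠GJW = 87.3° gives JW at -105° from the x-axis; with |JW| = 23.3, W = (13.3, -3.32). JW ⟂ WA, so WA runs at 165°; with |WA| = 18.0, A = (-4.09, 1.40). ∠WAV = 69.2° gives AV at 54.0° from the x-axis; with |AV| = 10.3, V = (1.97, 9.73). ∠AVS = 123.5° gives VS at -2.50° from the x-axis; with |VS| = 19.3, S = (21.2, 8.89). ∠VSZ = 130.6° gives SZ at -51.9° from the x-axis; with |SZ| = 18.2, Z = (32.5, -5.43). Then |NZ| = |Z − N| = 32.9.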